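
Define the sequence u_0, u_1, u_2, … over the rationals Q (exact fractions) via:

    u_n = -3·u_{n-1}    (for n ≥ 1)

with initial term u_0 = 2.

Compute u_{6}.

1458

u_1 = -3·2 = -6
u_2 = -3·-6 = 18
u_3 = -3·18 = -54
u_4 = -3·-54 = 162
u_5 = -3·162 = -486
u_6 = -3·-486 = 1458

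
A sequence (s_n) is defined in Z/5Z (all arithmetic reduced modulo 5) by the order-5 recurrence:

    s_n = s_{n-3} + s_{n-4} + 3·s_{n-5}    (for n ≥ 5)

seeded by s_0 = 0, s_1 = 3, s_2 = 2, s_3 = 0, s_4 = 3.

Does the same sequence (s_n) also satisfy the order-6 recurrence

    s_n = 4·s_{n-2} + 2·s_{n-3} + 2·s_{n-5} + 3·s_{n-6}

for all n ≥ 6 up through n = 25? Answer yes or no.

no

Terms s_0..s_25: 0, 3, 2, 0, 3, 0, 1, 4, 3, 0, 0, 0, 0, 4, 0, 0, 4, 4, 2, 4, 3, 3, 3, 3, 3, 0
n=6: candidate gives 3, actual s_6 = 1 ✗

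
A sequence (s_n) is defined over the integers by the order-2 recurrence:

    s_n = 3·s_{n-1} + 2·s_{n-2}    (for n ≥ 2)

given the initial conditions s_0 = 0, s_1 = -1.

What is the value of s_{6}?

s_2 = 3·-1 + 2·0 = -3
s_3 = 3·-3 + 2·-1 = -11
s_4 = 3·-11 + 2·-3 = -39
s_5 = 3·-39 + 2·-11 = -139
s_6 = 3·-139 + 2·-39 = -495

-495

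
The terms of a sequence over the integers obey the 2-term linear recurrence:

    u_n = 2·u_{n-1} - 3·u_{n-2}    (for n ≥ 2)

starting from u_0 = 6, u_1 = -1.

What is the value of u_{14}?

1240

u_2 = 2·-1 + -3·6 = -20
u_3 = 2·-20 + -3·-1 = -37
u_4 = 2·-37 + -3·-20 = -14
u_5 = 2·-14 + -3·-37 = 83
u_6 = 2·83 + -3·-14 = 208
u_7 = 2·208 + -3·83 = 167
u_8 = 2·167 + -3·208 = -290
u_9 = 2·-290 + -3·167 = -1081
u_10 = 2·-1081 + -3·-290 = -1292
u_11 = 2·-1292 + -3·-1081 = 659
u_12 = 2·659 + -3·-1292 = 5194
u_13 = 2·5194 + -3·659 = 8411
u_14 = 2·8411 + -3·5194 = 1240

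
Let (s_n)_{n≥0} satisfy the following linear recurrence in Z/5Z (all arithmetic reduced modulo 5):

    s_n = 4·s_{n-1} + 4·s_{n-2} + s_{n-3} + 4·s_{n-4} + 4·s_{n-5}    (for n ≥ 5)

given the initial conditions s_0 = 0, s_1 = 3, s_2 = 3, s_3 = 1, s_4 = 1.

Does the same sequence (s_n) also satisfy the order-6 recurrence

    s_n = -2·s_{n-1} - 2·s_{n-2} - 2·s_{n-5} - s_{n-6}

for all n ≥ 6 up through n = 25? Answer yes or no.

Terms s_0..s_25: 0, 3, 3, 1, 1, 3, 1, 3, 2, 2, 0, 1, 1, 4, 4, 2, 1, 1, 2, 2, 4, 4, 1, 0, 2, 1
n=6: candidate gives 1, actual s_6 = 1 ✓
n=7: candidate gives 3, actual s_7 = 3 ✓
n=8: candidate gives 2, actual s_8 = 2 ✓
n=9: candidate gives 2, actual s_9 = 2 ✓
n=10: candidate gives 0, actual s_10 = 0 ✓
n=11: candidate gives 1, actual s_11 = 1 ✓
n=12: candidate gives 1, actual s_12 = 1 ✓
n=13: candidate gives 4, actual s_13 = 4 ✓
n=14: candidate gives 4, actual s_14 = 4 ✓
n=15: candidate gives 2, actual s_15 = 2 ✓
n=16: candidate gives 1, actual s_16 = 1 ✓
n=17: candidate gives 1, actual s_17 = 1 ✓
n=18: candidate gives 2, actual s_18 = 2 ✓
n=19: candidate gives 2, actual s_19 = 2 ✓
n=20: candidate gives 4, actual s_20 = 4 ✓
n=21: candidate gives 4, actual s_21 = 4 ✓
n=22: candidate gives 1, actual s_22 = 1 ✓
n=23: candidate gives 0, actual s_23 = 0 ✓
n=24: candidate gives 2, actual s_24 = 2 ✓
n=25: candidate gives 1, actual s_25 = 1 ✓

yes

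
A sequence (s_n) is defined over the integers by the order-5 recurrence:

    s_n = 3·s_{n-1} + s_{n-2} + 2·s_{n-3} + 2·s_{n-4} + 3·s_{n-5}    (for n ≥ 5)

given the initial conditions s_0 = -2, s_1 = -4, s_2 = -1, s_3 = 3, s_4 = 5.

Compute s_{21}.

1190081968

s_5 = 3·5 + 1·3 + 2·-1 + 2·-4 + 3·-2 = 2
s_6 = 3·2 + 1·5 + 2·3 + 2·-1 + 3·-4 = 3
s_7 = 3·3 + 1·2 + 2·5 + 2·3 + 3·-1 = 24
s_8 = 3·24 + 1·3 + 2·2 + 2·5 + 3·3 = 98
s_9 = 3·98 + 1·24 + 2·3 + 2·2 + 3·5 = 343
s_10 = 3·343 + 1·98 + 2·24 + 2·3 + 3·2 = 1187
s_11 = 3·1187 + 1·343 + 2·98 + 2·24 + 3·3 = 4157
s_12 = 3·4157 + 1·1187 + 2·343 + 2·98 + 3·24 = 14612
s_13 = 3·14612 + 1·4157 + 2·1187 + 2·343 + 3·98 = 51347
s_14 = 3·51347 + 1·14612 + 2·4157 + 2·1187 + 3·343 = 180370
s_15 = 3·180370 + 1·51347 + 2·14612 + 2·4157 + 3·1187 = 633556
s_16 = 3·633556 + 1·180370 + 2·51347 + 2·14612 + 3·4157 = 2225427
s_17 = 3·2225427 + 1·633556 + 2·180370 + 2·51347 + 3·14612 = 7817107
s_18 = 3·7817107 + 1·2225427 + 2·633556 + 2·180370 + 3·51347 = 27458641
s_19 = 3·27458641 + 1·7817107 + 2·2225427 + 2·633556 + 3·180370 = 96452106
s_20 = 3·96452106 + 1·27458641 + 2·7817107 + 2·2225427 + 3·633556 = 338800695
s_21 = 3·338800695 + 1·96452106 + 2·27458641 + 2·7817107 + 3·2225427 = 1190081968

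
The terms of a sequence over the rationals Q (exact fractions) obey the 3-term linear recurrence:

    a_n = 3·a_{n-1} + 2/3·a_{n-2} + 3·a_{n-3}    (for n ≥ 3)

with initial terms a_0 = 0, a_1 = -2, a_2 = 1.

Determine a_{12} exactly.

5145992/243

a_3 = 3·1 + 2/3·-2 + 3·0 = 5/3
a_4 = 3·5/3 + 2/3·1 + 3·-2 = -1/3
a_5 = 3·-1/3 + 2/3·5/3 + 3·1 = 28/9
a_6 = 3·28/9 + 2/3·-1/3 + 3·5/3 = 127/9
a_7 = 3·127/9 + 2/3·28/9 + 3·-1/3 = 1172/27
a_8 = 3·1172/27 + 2/3·127/9 + 3·28/9 = 4022/27
a_9 = 3·4022/27 + 2/3·1172/27 + 3·127/9 = 41971/81
a_10 = 3·41971/81 + 2/3·4022/27 + 3·1172/27 = 144505/81
a_11 = 3·144505/81 + 2/3·41971/81 + 3·4022/27 = 1493081/243
a_12 = 3·1493081/243 + 2/3·144505/81 + 3·41971/81 = 5145992/243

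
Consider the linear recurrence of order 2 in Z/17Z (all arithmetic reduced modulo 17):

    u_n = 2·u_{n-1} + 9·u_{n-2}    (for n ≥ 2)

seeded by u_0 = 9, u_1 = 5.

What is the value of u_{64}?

u_2 = 2·5 + 9·9 = 6
u_3 = 2·6 + 9·5 = 6
u_4 = 2·6 + 9·6 = 15
u_5 = 2·15 + 9·6 = 16
u_6 = 2·16 + 9·15 = 14
u_7 = 2·14 + 9·16 = 2
u_8 = 2·2 + 9·14 = 11
u_9 = 2·11 + 9·2 = 6
u_10 = 2·6 + 9·11 = 9
u_11 = 2·9 + 9·6 = 4
u_12 = 2·4 + 9·9 = 4
u_13 = 2·4 + 9·4 = 10
u_14 = 2·10 + 9·4 = 5
u_15 = 2·5 + 9·10 = 15
u_16 = 2·15 + 9·5 = 7
u_17 = 2·7 + 9·15 = 13
u_18 = 2·13 + 9·7 = 4
u_19 = 2·4 + 9·13 = 6
u_20 = 2·6 + 9·4 = 14
u_21 = 2·14 + 9·6 = 14
u_22 = 2·14 + 9·14 = 1
u_23 = 2·1 + 9·14 = 9
u_24 = 2·9 + 9·1 = 10
u_25 = 2·10 + 9·9 = 16
u_26 = 2·16 + 9·10 = 3
u_27 = 2·3 + 9·16 = 14
u_28 = 2·14 + 9·3 = 4
u_29 = 2·4 + 9·14 = 15
u_30 = 2·15 + 9·4 = 15
u_31 = 2·15 + 9·15 = 12
u_32 = 2·12 + 9·15 = 6
u_33 = 2·6 + 9·12 = 1
u_34 = 2·1 + 9·6 = 5
u_35 = 2·5 + 9·1 = 2
u_36 = 2·2 + 9·5 = 15
u_37 = 2·15 + 9·2 = 14
u_38 = 2·14 + 9·15 = 10
u_39 = 2·10 + 9·14 = 10
u_40 = 2·10 + 9·10 = 8
u_41 = 2·8 + 9·10 = 4
u_42 = 2·4 + 9·8 = 12
u_43 = 2·12 + 9·4 = 9
u_44 = 2·9 + 9·12 = 7
u_45 = 2·7 + 9·9 = 10
u_46 = 2·10 + 9·7 = 15
u_47 = 2·15 + 9·10 = 1
u_48 = 2·1 + 9·15 = 1
u_49 = 2·1 + 9·1 = 11
u_50 = 2·11 + 9·1 = 14
u_51 = 2·14 + 9·11 = 8
u_52 = 2·8 + 9·14 = 6
u_53 = 2·6 + 9·8 = 16
u_54 = 2·16 + 9·6 = 1
u_55 = 2·1 + 9·16 = 10
u_56 = 2·10 + 9·1 = 12
u_57 = 2·12 + 9·10 = 12
u_58 = 2·12 + 9·12 = 13
u_59 = 2·13 + 9·12 = 15
u_60 = 2·15 + 9·13 = 11
u_61 = 2·11 + 9·15 = 4
u_62 = 2·4 + 9·11 = 5
u_63 = 2·5 + 9·4 = 12
u_64 = 2·12 + 9·5 = 1

1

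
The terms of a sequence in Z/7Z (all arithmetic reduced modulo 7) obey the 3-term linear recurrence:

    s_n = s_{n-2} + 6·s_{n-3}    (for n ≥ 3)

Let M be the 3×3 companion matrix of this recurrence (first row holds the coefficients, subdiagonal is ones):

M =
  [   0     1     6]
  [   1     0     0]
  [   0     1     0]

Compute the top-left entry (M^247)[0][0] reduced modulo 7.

4

(M^247)[0][0] is the top entry after applying M 247 times to the unit state (1, 0, 0). Equivalently it is h_{249} for the auxiliary sequence (h_n) obeying the same recurrence with h_2 = 1 and h_i = 0 for 0 ≤ i < 2:
h_3 = 0·1 + 1·0 + 6·0 = 0
h_4 = 0·0 + 1·1 + 6·0 = 1
h_5 = 0·1 + 1·0 + 6·1 = 6
h_6 = 0·6 + 1·1 + 6·0 = 1
h_7 = 0·1 + 1·6 + 6·1 = 5
h_8 = 0·5 + 1·1 + 6·6 = 2
h_9 = 0·2 + 1·5 + 6·1 = 4
h_10 = 0·4 + 1·2 + 6·5 = 4
h_11 = 0·4 + 1·4 + 6·2 = 2
h_12 = 0·2 + 1·4 + 6·4 = 0
h_13 = 0·0 + 1·2 + 6·4 = 5
h_14 = 0·5 + 1·0 + 6·2 = 5
h_15 = 0·5 + 1·5 + 6·0 = 5
h_16 = 0·5 + 1·5 + 6·5 = 0
h_17 = 0·0 + 1·5 + 6·5 = 0
h_18 = 0·0 + 1·0 + 6·5 = 2
h_19 = 0·2 + 1·0 + 6·0 = 0
h_20 = 0·0 + 1·2 + 6·0 = 2
h_21 = 0·2 + 1·0 + 6·2 = 5
h_22 = 0·5 + 1·2 + 6·0 = 2
h_23 = 0·2 + 1·5 + 6·2 = 3
h_24 = 0·3 + 1·2 + 6·5 = 4
h_25 = 0·4 + 1·3 + 6·2 = 1
h_26 = 0·1 + 1·4 + 6·3 = 1
h_27 = 0·1 + 1·1 + 6·4 = 4
h_28 = 0·4 + 1·1 + 6·1 = 0
h_29 = 0·0 + 1·4 + 6·1 = 3
h_30 = 0·3 + 1·0 + 6·4 = 3
h_31 = 0·3 + 1·3 + 6·0 = 3
h_32 = 0·3 + 1·3 + 6·3 = 0
h_33 = 0·0 + 1·3 + 6·3 = 0
h_34 = 0·0 + 1·0 + 6·3 = 4
h_35 = 0·4 + 1·0 + 6·0 = 0
h_36 = 0·0 + 1·4 + 6·0 = 4
h_37 = 0·4 + 1·0 + 6·4 = 3
h_38 = 0·3 + 1·4 + 6·0 = 4
h_39 = 0·4 + 1·3 + 6·4 = 6
h_40 = 0·6 + 1·4 + 6·3 = 1
h_41 = 0·1 + 1·6 + 6·4 = 2
h_42 = 0·2 + 1·1 + 6·6 = 2
h_43 = 0·2 + 1·2 + 6·1 = 1
h_44 = 0·1 + 1·2 + 6·2 = 0
h_45 = 0·0 + 1·1 + 6·2 = 6
h_46 = 0·6 + 1·0 + 6·1 = 6
h_47 = 0·6 + 1·6 + 6·0 = 6
h_48 = 0·6 + 1·6 + 6·6 = 0
h_49 = 0·0 + 1·6 + 6·6 = 0
h_50 = 0·0 + 1·0 + 6·6 = 1
(h_48, h_49, h_50) = (0, 0, 1) = (h_0, h_1, h_2), so the sequence has period 48.
249 ≡ 9 (mod 48), hence h_249 = h_9 = 4.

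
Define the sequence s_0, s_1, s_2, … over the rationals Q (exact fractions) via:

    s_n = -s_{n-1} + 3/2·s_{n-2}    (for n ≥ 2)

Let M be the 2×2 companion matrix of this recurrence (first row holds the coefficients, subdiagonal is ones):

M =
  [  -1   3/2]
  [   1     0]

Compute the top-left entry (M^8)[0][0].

(M^8)[0][0] is the top entry after applying M 8 times to the unit state (1, 0). Equivalently it is h_{9} for the auxiliary sequence (h_n) obeying the same recurrence with h_1 = 1 and h_i = 0 for 0 ≤ i < 1:
h_2 = -1·1 + 3/2·0 = -1
h_3 = -1·-1 + 3/2·1 = 5/2
h_4 = -1·5/2 + 3/2·-1 = -4
h_5 = -1·-4 + 3/2·5/2 = 31/4
h_6 = -1·31/4 + 3/2·-4 = -55/4
h_7 = -1·-55/4 + 3/2·31/4 = 203/8
h_8 = -1·203/8 + 3/2·-55/4 = -46
h_9 = -1·-46 + 3/2·203/8 = 1345/16

1345/16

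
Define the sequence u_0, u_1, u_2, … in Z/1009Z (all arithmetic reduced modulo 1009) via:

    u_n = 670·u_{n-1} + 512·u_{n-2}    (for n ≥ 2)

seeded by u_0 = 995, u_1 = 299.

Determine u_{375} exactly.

u_2 = 670·299 + 512·995 = 443
u_3 = 670·443 + 512·299 = 893
u_4 = 670·893 + 512·443 = 773
u_5 = 670·773 + 512·893 = 432
u_6 = 670·432 + 512·773 = 105
u_7 = 670·105 + 512·432 = 942
Continuing the recurrence:
  u_8 = 798;  u_9 = 901;  u_10 = 219;  u_11 = 624;  u_12 = 483;  u_13 = 365
  u_14 = 463;  u_15 = 662;  u_16 = 530;  u_17 = 861;  u_18 = 670;  u_19 = 803
  u_20 = 193;  u_21 = 631;  u_22 = 942;  u_23 = 707;  u_24 = 471;  u_25 = 515
  u_26 = 982;  u_27 = 403;  u_28 = 909;  u_29 = 94;  u_30 = 681;  u_31 = 907
  u_32 = 839;  u_33 = 361;  u_34 = 453;  u_35 = 995;  u_36 = 576;  u_37 = 377
  u_38 = 624;  u_39 = 659;  u_40 = 232;  u_41 = 456;  u_42 = 524;  u_43 = 341
  u_44 = 330;  u_45 = 164;  u_46 = 356;  u_47 = 617;  u_48 = 352;  u_49 = 830
  u_50 = 763;  u_51 = 827;  u_52 = 322;  u_53 = 467;  u_54 = 497;  u_55 = 1000
  u_56 = 220;  u_57 = 523;  u_58 = 928;  u_59 = 607;  u_60 = 969;  u_61 = 455
  u_62 = 841;  u_63 = 329;  u_64 = 217;  u_65 = 39;  u_66 = 10;  u_67 = 434
  u_68 = 263;  u_69 = 872;  u_70 = 488;  u_71 = 530;  u_72 = 565;  u_73 = 114
  u_74 = 402;  u_75 = 792;  u_76 = 903;  u_77 = 505;  u_78 = 549;  u_79 = 810
  u_80 = 444;  u_81 = 855;  u_82 = 41;  u_83 = 81;  u_84 = 596;  u_85 = 868
  u_86 = 810;  u_87 = 314;  u_88 = 529;  u_89 = 608;  u_90 = 160;  u_91 = 770
  u_92 = 492;  u_93 = 427;  u_94 = 197;  u_95 = 491;  u_96 = 0;  u_97 = 151
  u_98 = 270;  u_99 = 917;  u_100 = 925;  u_101 = 543;  u_102 = 949;  u_103 = 701
  u_104 = 35;  u_105 = 960;  u_106 = 225;  u_107 = 546;  u_108 = 736;  u_109 = 787
  u_110 = 58;  u_111 = 871;  u_112 = 803;  u_113 = 187;  u_114 = 647;  u_115 = 518
  u_116 = 276;  u_117 = 122;  u_118 = 63;  u_119 = 747;  u_120 = 1003;  u_121 = 69
  u_122 = 780;  u_123 = 960;  u_124 = 263;  u_125 = 781;  u_126 = 58;  u_127 = 826
  u_128 = 923;  u_129 = 34;  u_130 = 946;  u_131 = 423;  u_132 = 922;  u_133 = 882
  u_134 = 527;  u_135 = 501;  u_136 = 94;  u_137 = 648;  u_138 = 995;  u_139 = 525
  u_140 = 513;  u_141 = 47;  u_142 = 527;  u_143 = 797;  u_144 = 650;  u_145 = 40
  u_146 = 396;  u_147 = 253;  u_148 = 950;  u_149 = 205;  u_150 = 188;  u_151 = 868
  u_152 = 777;  u_153 = 402;  u_154 = 215;  u_155 = 760;  u_156 = 763;  u_157 = 302
  u_158 = 713;  u_159 = 700;  u_160 = 622;  u_161 = 228;  u_162 = 21;  u_163 = 645
  u_164 = 960;  u_165 = 764;  u_166 = 454;  u_167 = 147;  u_168 = 995;  u_169 = 299
  u_170 = 443;  u_171 = 893;  u_172 = 773;  u_173 = 432;  u_174 = 105;  u_175 = 942
  u_176 = 798;  u_177 = 901;  u_178 = 219;  u_179 = 624;  u_180 = 483;  u_181 = 365
  u_182 = 463;  u_183 = 662;  u_184 = 530;  u_185 = 861;  u_186 = 670;  u_187 = 803
  u_188 = 193;  u_189 = 631;  u_190 = 942;  u_191 = 707;  u_192 = 471;  u_193 = 515
  u_194 = 982;  u_195 = 403;  u_196 = 909;  u_197 = 94;  u_198 = 681;  u_199 = 907
  u_200 = 839;  u_201 = 361;  u_202 = 453;  u_203 = 995;  u_204 = 576;  u_205 = 377
  u_206 = 624;  u_207 = 659;  u_208 = 232;  u_209 = 456;  u_210 = 524;  u_211 = 341
  u_212 = 330;  u_213 = 164;  u_214 = 356;  u_215 = 617;  u_216 = 352;  u_217 = 830
  u_218 = 763;  u_219 = 827;  u_220 = 322;  u_221 = 467;  u_222 = 497;  u_223 = 1000
  u_224 = 220;  u_225 = 523;  u_226 = 928;  u_227 = 607;  u_228 = 969;  u_229 = 455
  u_230 = 841;  u_231 = 329;  u_232 = 217;  u_233 = 39;  u_234 = 10;  u_235 = 434
  u_236 = 263;  u_237 = 872;  u_238 = 488;  u_239 = 530;  u_240 = 565;  u_241 = 114
  u_242 = 402;  u_243 = 792;  u_244 = 903;  u_245 = 505;  u_246 = 549;  u_247 = 810
  u_248 = 444;  u_249 = 855;  u_250 = 41;  u_251 = 81;  u_252 = 596;  u_253 = 868
  u_254 = 810;  u_255 = 314;  u_256 = 529;  u_257 = 608;  u_258 = 160;  u_259 = 770
  u_260 = 492;  u_261 = 427;  u_262 = 197;  u_263 = 491;  u_264 = 0;  u_265 = 151
  u_266 = 270;  u_267 = 917;  u_268 = 925;  u_269 = 543;  u_270 = 949;  u_271 = 701
  u_272 = 35;  u_273 = 960;  u_274 = 225;  u_275 = 546;  u_276 = 736;  u_277 = 787
  u_278 = 58;  u_279 = 871;  u_280 = 803;  u_281 = 187;  u_282 = 647;  u_283 = 518
  u_284 = 276;  u_285 = 122;  u_286 = 63;  u_287 = 747;  u_288 = 1003;  u_289 = 69
  u_290 = 780;  u_291 = 960;  u_292 = 263;  u_293 = 781;  u_294 = 58;  u_295 = 826
  u_296 = 923;  u_297 = 34;  u_298 = 946;  u_299 = 423;  u_300 = 922;  u_301 = 882
  u_302 = 527;  u_303 = 501;  u_304 = 94;  u_305 = 648;  u_306 = 995;  u_307 = 525
  u_308 = 513;  u_309 = 47;  u_310 = 527;  u_311 = 797;  u_312 = 650;  u_313 = 40
  u_314 = 396;  u_315 = 253;  u_316 = 950;  u_317 = 205;  u_318 = 188;  u_319 = 868
  u_320 = 777;  u_321 = 402;  u_322 = 215;  u_323 = 760;  u_324 = 763;  u_325 = 302
  u_326 = 713;  u_327 = 700;  u_328 = 622;  u_329 = 228;  u_330 = 21;  u_331 = 645
  u_332 = 960;  u_333 = 764;  u_334 = 454;  u_335 = 147;  u_336 = 995;  u_337 = 299
  u_338 = 443;  u_339 = 893;  u_340 = 773;  u_341 = 432;  u_342 = 105;  u_343 = 942
  u_344 = 798;  u_345 = 901;  u_346 = 219;  u_347 = 624;  u_348 = 483;  u_349 = 365
  u_350 = 463;  u_351 = 662;  u_352 = 530;  u_353 = 861;  u_354 = 670;  u_355 = 803
  u_356 = 193;  u_357 = 631;  u_358 = 942;  u_359 = 707;  u_360 = 471;  u_361 = 515
  u_362 = 982;  u_363 = 403;  u_364 = 909;  u_365 = 94;  u_366 = 681;  u_367 = 907
  u_368 = 839;  u_369 = 361;  u_370 = 453;  u_371 = 995;  u_372 = 576;  u_373 = 377
u_374 = 670·377 + 512·576 = 624
u_375 = 670·624 + 512·377 = 659

659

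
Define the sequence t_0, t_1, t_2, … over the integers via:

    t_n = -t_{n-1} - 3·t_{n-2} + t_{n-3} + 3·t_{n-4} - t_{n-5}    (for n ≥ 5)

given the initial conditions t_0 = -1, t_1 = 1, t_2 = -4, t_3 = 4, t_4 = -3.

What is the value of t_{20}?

307240

t_5 = -1·-3 + -3·4 + 1·-4 + 3·1 + -1·-1 = -9
t_6 = -1·-9 + -3·-3 + 1·4 + 3·-4 + -1·1 = 9
t_7 = -1·9 + -3·-9 + 1·-3 + 3·4 + -1·-4 = 31
t_8 = -1·31 + -3·9 + 1·-9 + 3·-3 + -1·4 = -80
t_9 = -1·-80 + -3·31 + 1·9 + 3·-9 + -1·-3 = -28
t_10 = -1·-28 + -3·-80 + 1·31 + 3·9 + -1·-9 = 335
t_11 = -1·335 + -3·-28 + 1·-80 + 3·31 + -1·9 = -247
t_12 = -1·-247 + -3·335 + 1·-28 + 3·-80 + -1·31 = -1057
t_13 = -1·-1057 + -3·-247 + 1·335 + 3·-28 + -1·-80 = 2129
t_14 = -1·2129 + -3·-1057 + 1·-247 + 3·335 + -1·-28 = 1828
t_15 = -1·1828 + -3·2129 + 1·-1057 + 3·-247 + -1·335 = -10348
t_16 = -1·-10348 + -3·1828 + 1·2129 + 3·-1057 + -1·-247 = 4069
t_17 = -1·4069 + -3·-10348 + 1·1828 + 3·2129 + -1·-1057 = 36247
t_18 = -1·36247 + -3·4069 + 1·-10348 + 3·1828 + -1·2129 = -55447
t_19 = -1·-55447 + -3·36247 + 1·4069 + 3·-10348 + -1·1828 = -82097
t_20 = -1·-82097 + -3·-55447 + 1·36247 + 3·4069 + -1·-10348 = 307240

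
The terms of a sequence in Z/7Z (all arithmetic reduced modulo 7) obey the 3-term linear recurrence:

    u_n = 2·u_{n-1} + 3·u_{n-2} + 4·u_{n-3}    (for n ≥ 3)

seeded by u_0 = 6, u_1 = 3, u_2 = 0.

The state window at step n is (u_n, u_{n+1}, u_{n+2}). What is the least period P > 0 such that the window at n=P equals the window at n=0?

48

n=0: window = (6, 3, 0)
n=1: window = (3, 0, 5)
n=2: window = (0, 5, 1)
n=3: window = (5, 1, 3)
n=4: window = (1, 3, 1)
n=5: window = (3, 1, 1)
n=6: window = (1, 1, 3)
n=7: window = (1, 3, 6)
n=8: window = (3, 6, 4)
n=9: window = (6, 4, 3)
n=10: window = (4, 3, 0)
n=11: window = (3, 0, 4)
n=12: window = (0, 4, 6)
n=13: window = (4, 6, 3)
n=14: window = (6, 3, 5)
n=15: window = (3, 5, 1)
n=16: window = (5, 1, 1)
n=17: window = (1, 1, 4)
n=18: window = (1, 4, 1)
n=19: window = (4, 1, 4)
n=20: window = (1, 4, 6)
n=21: window = (4, 6, 0)
n=22: window = (6, 0, 6)
n=23: window = (0, 6, 1)
n=24: window = (6, 1, 6)
n=25: window = (1, 6, 4)
n=26: window = (6, 4, 2)
n=27: window = (4, 2, 5)
n=28: window = (2, 5, 4)
n=29: window = (5, 4, 3)
n=30: window = (4, 3, 3)
n=31: window = (3, 3, 3)
n=32: window = (3, 3, 6)
n=33: window = (3, 6, 5)
n=34: window = (6, 5, 5)
n=35: window = (5, 5, 0)
n=36: window = (5, 0, 0)
n=37: window = (0, 0, 6)
n=38: window = (0, 6, 5)
n=39: window = (6, 5, 0)
n=40: window = (5, 0, 4)
…
n=46: window = (4, 1, 6)
n=47: window = (1, 6, 3)
n=48: window = (6, 3, 0)
window at n=48 equals window at n=0 → period = 48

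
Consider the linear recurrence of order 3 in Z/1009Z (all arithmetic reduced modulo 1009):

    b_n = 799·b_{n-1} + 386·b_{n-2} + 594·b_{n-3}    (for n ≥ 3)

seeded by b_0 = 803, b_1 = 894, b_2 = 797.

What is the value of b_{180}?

76

b_3 = 799·797 + 386·894 + 594·803 = 864
b_4 = 799·864 + 386·797 + 594·894 = 379
b_5 = 799·379 + 386·864 + 594·797 = 852
b_6 = 799·852 + 386·379 + 594·864 = 306
b_7 = 799·306 + 386·852 + 594·379 = 373
b_8 = 799·373 + 386·306 + 594·852 = 5
Continuing the recurrence:
  b_9 = 803;  b_10 = 376;  b_11 = 889;  b_12 = 549;  b_13 = 185;  b_14 = 884
  b_15 = 995;  b_16 = 4;  b_17 = 226;  b_18 = 254;  b_19 = 957;  b_20 = 39
  b_21 = 525;  b_22 = 41;  b_23 = 271;  b_24 = 354;  b_25 = 134;  b_26 = 75
  b_27 = 54;  b_28 = 342;  b_29 = 637;  b_30 = 48;  b_31 = 35;  b_32 = 82
  b_33 = 586;  b_34 = 12;  b_35 = 963;  b_36 = 145;  b_37 = 291;  b_38 = 833
  b_39 = 319;  b_40 = 595;  b_41 = 594;  b_42 = 797;  b_43 = 645;  b_44 = 348
  b_45 = 521;  b_46 = 412;  b_47 = 436;  b_48 = 589;  b_49 = 760;  b_50 = 831
  b_51 = 540;  b_52 = 938;  b_53 = 574;  b_54 = 275;  b_55 = 560;  b_56 = 572
  b_57 = 77;  b_58 = 474;  b_59 = 547;  b_60 = 824;  b_61 = 814;  b_62 = 839
  b_63 = 881;  b_64 = 816;  b_65 = 123;  b_66 = 215;  b_67 = 694;  b_68 = 222
  b_69 = 869;  b_70 = 630;  b_71 = 14;  b_72 = 685;  b_73 = 677;  b_74 = 395
  b_75 = 42;  b_76 = 928;  b_77 = 467;  b_78 = 548;  b_79 = 924;  b_80 = 258
  b_81 = 398;  b_82 = 833;  b_83 = 780;  b_84 = 640;  b_85 = 587;  b_86 = 861
  b_87 = 134;  b_88 = 61;  b_89 = 443;  b_90 = 22;  b_91 = 812;  b_92 = 214
  b_93 = 49;  b_94 = 701;  b_95 = 838;  b_96 = 614;  b_97 = 477;  b_98 = 954
  b_99 = 393;  b_100 = 985;  b_101 = 970;  b_102 = 298;  b_103 = 938;  b_104 = 827
  b_105 = 152;  b_106 = 950;  b_107 = 287;  b_108 = 181;  b_109 = 393;  b_110 = 410
  b_111 = 573;  b_112 = 960;  b_113 = 778;  b_114 = 664;  b_115 = 592;  b_116 = 824
  b_117 = 883;  b_118 = 971;  b_119 = 804;  b_120 = 961;  b_121 = 197;  b_122 = 961
  b_123 = 97;  b_124 = 427;  b_125 = 989;  b_126 = 624;  b_127 = 861;  b_128 = 751
  b_129 = 432;  b_130 = 264;  b_131 = 438;  b_132 = 156;  b_133 = 514;  b_134 = 558
  b_135 = 340;  b_136 = 299;  b_137 = 338;  b_138 = 198;  b_139 = 118;  b_140 = 170
  b_141 = 326;  b_142 = 658;  b_143 = 853;  b_144 = 108;  b_145 = 211;  b_146 = 569
  b_147 = 883;  b_148 = 116;  b_149 = 632;  b_150 = 670;  b_151 = 626;  b_152 = 86
  b_153 = 12;  b_154 = 938;  b_155 = 1005;  b_156 = 742;  b_157 = 244;  b_158 = 726
  b_159 = 61;  b_160 = 690;  b_161 = 127;  b_162 = 447;  b_163 = 763;  b_164 = 976
  b_165 = 917;  b_166 = 709;  b_167 = 823;  b_168 = 791;  b_169 = 611;  b_170 = 947
  b_171 = 312;  b_172 = 43;  b_173 = 917;  b_174 = 275;  b_175 = 892;  b_176 = 397
  b_177 = 512;  b_178 = 440
b_179 = 799·440 + 386·512 + 594·397 = 8
b_180 = 799·8 + 386·440 + 594·512 = 76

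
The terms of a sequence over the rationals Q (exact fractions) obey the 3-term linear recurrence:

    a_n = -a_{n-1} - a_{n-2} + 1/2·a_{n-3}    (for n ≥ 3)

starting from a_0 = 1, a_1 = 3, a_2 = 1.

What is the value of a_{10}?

29/2

a_3 = -1·1 + -1·3 + 1/2·1 = -7/2
a_4 = -1·-7/2 + -1·1 + 1/2·3 = 4
a_5 = -1·4 + -1·-7/2 + 1/2·1 = 0
a_6 = -1·0 + -1·4 + 1/2·-7/2 = -23/4
a_7 = -1·-23/4 + -1·0 + 1/2·4 = 31/4
a_8 = -1·31/4 + -1·-23/4 + 1/2·0 = -2
a_9 = -1·-2 + -1·31/4 + 1/2·-23/4 = -69/8
a_10 = -1·-69/8 + -1·-2 + 1/2·31/4 = 29/2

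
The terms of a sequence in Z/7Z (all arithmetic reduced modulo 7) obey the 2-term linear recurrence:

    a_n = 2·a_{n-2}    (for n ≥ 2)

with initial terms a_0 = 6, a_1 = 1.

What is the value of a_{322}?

a_2 = 0·1 + 2·6 = 5
a_3 = 0·5 + 2·1 = 2
a_4 = 0·2 + 2·5 = 3
a_5 = 0·3 + 2·2 = 4
a_6 = 0·4 + 2·3 = 6
a_7 = 0·6 + 2·4 = 1
(a_6, a_7) = (6, 1) = (a_0, a_1), so the sequence has period 6.
322 ≡ 4 (mod 6), hence a_322 = a_4 = 3.

3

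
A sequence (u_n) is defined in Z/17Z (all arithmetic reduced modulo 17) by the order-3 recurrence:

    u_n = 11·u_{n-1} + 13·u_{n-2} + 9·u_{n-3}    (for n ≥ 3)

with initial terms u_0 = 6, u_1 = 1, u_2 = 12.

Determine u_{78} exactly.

16

u_3 = 11·12 + 13·1 + 9·6 = 12
u_4 = 11·12 + 13·12 + 9·1 = 8
u_5 = 11·8 + 13·12 + 9·12 = 12
u_6 = 11·12 + 13·8 + 9·12 = 4
u_7 = 11·4 + 13·12 + 9·8 = 0
u_8 = 11·0 + 13·4 + 9·12 = 7
u_9 = 11·7 + 13·0 + 9·4 = 11
u_10 = 11·11 + 13·7 + 9·0 = 8
u_11 = 11·8 + 13·11 + 9·7 = 5
u_12 = 11·5 + 13·8 + 9·11 = 3
u_13 = 11·3 + 13·5 + 9·8 = 0
u_14 = 11·0 + 13·3 + 9·5 = 16
u_15 = 11·16 + 13·0 + 9·3 = 16
u_16 = 11·16 + 13·16 + 9·0 = 10
u_17 = 11·10 + 13·16 + 9·16 = 3
u_18 = 11·3 + 13·10 + 9·16 = 1
u_19 = 11·1 + 13·3 + 9·10 = 4
u_20 = 11·4 + 13·1 + 9·3 = 16
u_21 = 11·16 + 13·4 + 9·1 = 16
u_22 = 11·16 + 13·16 + 9·4 = 12
u_23 = 11·12 + 13·16 + 9·16 = 8
u_24 = 11·8 + 13·12 + 9·16 = 14
u_25 = 11·14 + 13·8 + 9·12 = 9
u_26 = 11·9 + 13·14 + 9·8 = 13
u_27 = 11·13 + 13·9 + 9·14 = 12
u_28 = 11·12 + 13·13 + 9·9 = 8
u_29 = 11·8 + 13·12 + 9·13 = 4
u_30 = 11·4 + 13·8 + 9·12 = 1
u_31 = 11·1 + 13·4 + 9·8 = 16
u_32 = 11·16 + 13·1 + 9·4 = 4
u_33 = 11·4 + 13·16 + 9·1 = 6
u_34 = 11·6 + 13·4 + 9·16 = 7
u_35 = 11·7 + 13·6 + 9·4 = 4
u_36 = 11·4 + 13·7 + 9·6 = 2
u_37 = 11·2 + 13·4 + 9·7 = 1
u_38 = 11·1 + 13·2 + 9·4 = 5
u_39 = 11·5 + 13·1 + 9·2 = 1
u_40 = 11·1 + 13·5 + 9·1 = 0
u_41 = 11·0 + 13·1 + 9·5 = 7
u_42 = 11·7 + 13·0 + 9·1 = 1
u_43 = 11·1 + 13·7 + 9·0 = 0
u_44 = 11·0 + 13·1 + 9·7 = 8
u_45 = 11·8 + 13·0 + 9·1 = 12
u_46 = 11·12 + 13·8 + 9·0 = 15
u_47 = 11·15 + 13·12 + 9·8 = 2
u_48 = 11·2 + 13·15 + 9·12 = 2
u_49 = 11·2 + 13·2 + 9·15 = 13
u_50 = 11·13 + 13·2 + 9·2 = 0
u_51 = 11·0 + 13·13 + 9·2 = 0
u_52 = 11·0 + 13·0 + 9·13 = 15
u_53 = 11·15 + 13·0 + 9·0 = 12
u_54 = 11·12 + 13·15 + 9·0 = 4
u_55 = 11·4 + 13·12 + 9·15 = 12
u_56 = 11·12 + 13·4 + 9·12 = 3
u_57 = 11·3 + 13·12 + 9·4 = 4
u_58 = 11·4 + 13·3 + 9·12 = 4
u_59 = 11·4 + 13·4 + 9·3 = 4
u_60 = 11·4 + 13·4 + 9·4 = 13
u_61 = 11·13 + 13·4 + 9·4 = 10
u_62 = 11·10 + 13·13 + 9·4 = 9
u_63 = 11·9 + 13·10 + 9·13 = 6
u_64 = 11·6 + 13·9 + 9·10 = 1
u_65 = 11·1 + 13·6 + 9·9 = 0
u_66 = 11·0 + 13·1 + 9·6 = 16
u_67 = 11·16 + 13·0 + 9·1 = 15
u_68 = 11·15 + 13·16 + 9·0 = 16
u_69 = 11·16 + 13·15 + 9·16 = 5
u_70 = 11·5 + 13·16 + 9·15 = 7
u_71 = 11·7 + 13·5 + 9·16 = 14
u_72 = 11·14 + 13·7 + 9·5 = 1
u_73 = 11·1 + 13·14 + 9·7 = 1
u_74 = 11·1 + 13·1 + 9·14 = 14
u_75 = 11·14 + 13·1 + 9·1 = 6
u_76 = 11·6 + 13·14 + 9·1 = 2
u_77 = 11·2 + 13·6 + 9·14 = 5
u_78 = 11·5 + 13·2 + 9·6 = 16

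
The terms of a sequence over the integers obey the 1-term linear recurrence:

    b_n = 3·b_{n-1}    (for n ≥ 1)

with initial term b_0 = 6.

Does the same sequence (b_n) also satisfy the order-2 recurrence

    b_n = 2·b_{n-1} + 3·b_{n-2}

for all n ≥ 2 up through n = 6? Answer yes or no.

yes

Terms b_0..b_6: 6, 18, 54, 162, 486, 1458, 4374
n=2: candidate gives 54, actual b_2 = 54 ✓
n=3: candidate gives 162, actual b_3 = 162 ✓
n=4: candidate gives 486, actual b_4 = 486 ✓
n=5: candidate gives 1458, actual b_5 = 1458 ✓
n=6: candidate gives 4374, actual b_6 = 4374 ✓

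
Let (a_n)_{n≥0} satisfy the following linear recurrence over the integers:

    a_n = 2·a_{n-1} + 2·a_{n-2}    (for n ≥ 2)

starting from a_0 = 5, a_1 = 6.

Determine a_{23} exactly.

a_2 = 2·6 + 2·5 = 22
a_3 = 2·22 + 2·6 = 56
a_4 = 2·56 + 2·22 = 156
a_5 = 2·156 + 2·56 = 424
a_6 = 2·424 + 2·156 = 1160
a_7 = 2·1160 + 2·424 = 3168
a_8 = 2·3168 + 2·1160 = 8656
a_9 = 2·8656 + 2·3168 = 23648
a_10 = 2·23648 + 2·8656 = 64608
a_11 = 2·64608 + 2·23648 = 176512
a_12 = 2·176512 + 2·64608 = 482240
a_13 = 2·482240 + 2·176512 = 1317504
a_14 = 2·1317504 + 2·482240 = 3599488
a_15 = 2·3599488 + 2·1317504 = 9833984
a_16 = 2·9833984 + 2·3599488 = 26866944
a_17 = 2·26866944 + 2·9833984 = 73401856
a_18 = 2·73401856 + 2·26866944 = 200537600
a_19 = 2·200537600 + 2·73401856 = 547878912
a_20 = 2·547878912 + 2·200537600 = 1496833024
a_21 = 2·1496833024 + 2·547878912 = 4089423872
a_22 = 2·4089423872 + 2·1496833024 = 11172513792
a_23 = 2·11172513792 + 2·4089423872 = 30523875328

30523875328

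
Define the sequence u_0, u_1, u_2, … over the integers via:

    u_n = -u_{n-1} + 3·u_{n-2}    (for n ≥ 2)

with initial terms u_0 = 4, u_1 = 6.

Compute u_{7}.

u_2 = -1·6 + 3·4 = 6
u_3 = -1·6 + 3·6 = 12
u_4 = -1·12 + 3·6 = 6
u_5 = -1·6 + 3·12 = 30
u_6 = -1·30 + 3·6 = -12
u_7 = -1·-12 + 3·30 = 102

102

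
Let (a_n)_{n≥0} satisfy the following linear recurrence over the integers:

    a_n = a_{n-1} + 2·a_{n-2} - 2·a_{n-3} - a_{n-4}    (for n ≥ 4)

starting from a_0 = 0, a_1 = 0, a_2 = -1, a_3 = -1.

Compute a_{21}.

-300

a_4 = 1·-1 + 2·-1 + -2·0 + -1·0 = -3
a_5 = 1·-3 + 2·-1 + -2·-1 + -1·0 = -3
a_6 = 1·-3 + 2·-3 + -2·-1 + -1·-1 = -6
a_7 = 1·-6 + 2·-3 + -2·-3 + -1·-1 = -5
a_8 = 1·-5 + 2·-6 + -2·-3 + -1·-3 = -8
a_9 = 1·-8 + 2·-5 + -2·-6 + -1·-3 = -3
a_10 = 1·-3 + 2·-8 + -2·-5 + -1·-6 = -3
a_11 = 1·-3 + 2·-3 + -2·-8 + -1·-5 = 12
a_12 = 1·12 + 2·-3 + -2·-3 + -1·-8 = 20
a_13 = 1·20 + 2·12 + -2·-3 + -1·-3 = 53
a_14 = 1·53 + 2·20 + -2·12 + -1·-3 = 72
a_15 = 1·72 + 2·53 + -2·20 + -1·12 = 126
a_16 = 1·126 + 2·72 + -2·53 + -1·20 = 144
a_17 = 1·144 + 2·126 + -2·72 + -1·53 = 199
a_18 = 1·199 + 2·144 + -2·126 + -1·72 = 163
a_19 = 1·163 + 2·199 + -2·144 + -1·126 = 147
a_20 = 1·147 + 2·163 + -2·199 + -1·144 = -69
a_21 = 1·-69 + 2·147 + -2·163 + -1·199 = -300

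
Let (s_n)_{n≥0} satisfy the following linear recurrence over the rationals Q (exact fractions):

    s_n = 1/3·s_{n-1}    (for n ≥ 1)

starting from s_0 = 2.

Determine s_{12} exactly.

2/531441

s_1 = 1/3·2 = 2/3
s_2 = 1/3·2/3 = 2/9
s_3 = 1/3·2/9 = 2/27
s_4 = 1/3·2/27 = 2/81
s_5 = 1/3·2/81 = 2/243
s_6 = 1/3·2/243 = 2/729
s_7 = 1/3·2/729 = 2/2187
s_8 = 1/3·2/2187 = 2/6561
s_9 = 1/3·2/6561 = 2/19683
s_10 = 1/3·2/19683 = 2/59049
s_11 = 1/3·2/59049 = 2/177147
s_12 = 1/3·2/177147 = 2/531441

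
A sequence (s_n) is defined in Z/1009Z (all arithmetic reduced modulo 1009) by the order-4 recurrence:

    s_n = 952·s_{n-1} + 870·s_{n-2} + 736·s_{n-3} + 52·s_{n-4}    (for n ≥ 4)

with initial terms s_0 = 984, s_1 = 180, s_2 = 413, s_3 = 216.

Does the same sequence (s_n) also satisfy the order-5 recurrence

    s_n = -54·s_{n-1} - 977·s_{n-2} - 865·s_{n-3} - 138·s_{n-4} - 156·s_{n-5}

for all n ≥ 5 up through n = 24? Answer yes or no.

yes

Terms s_0..s_24: 984, 180, 413, 216, 921, 755, 317, 25, 107, 658, 667, 12, 927, 427, 305, 758, 409, 965, 779, 462, 574, 899, 288, 393, 472
n=5: candidate gives 755, actual s_5 = 755 ✓
n=6: candidate gives 317, actual s_6 = 317 ✓
n=7: candidate gives 25, actual s_7 = 25 ✓
n=8: candidate gives 107, actual s_8 = 107 ✓
n=9: candidate gives 658, actual s_9 = 658 ✓
n=10: candidate gives 667, actual s_10 = 667 ✓
n=11: candidate gives 12, actual s_11 = 12 ✓
n=12: candidate gives 927, actual s_12 = 927 ✓
n=13: candidate gives 427, actual s_13 = 427 ✓
n=14: candidate gives 305, actual s_14 = 305 ✓
n=15: candidate gives 758, actual s_15 = 758 ✓
n=16: candidate gives 409, actual s_16 = 409 ✓
n=17: candidate gives 965, actual s_17 = 965 ✓
n=18: candidate gives 779, actual s_18 = 779 ✓
n=19: candidate gives 462, actual s_19 = 462 ✓
n=20: candidate gives 574, actual s_20 = 574 ✓
n=21: candidate gives 899, actual s_21 = 899 ✓
n=22: candidate gives 288, actual s_22 = 288 ✓
n=23: candidate gives 393, actual s_23 = 393 ✓
n=24: candidate gives 472, actual s_24 = 472 ✓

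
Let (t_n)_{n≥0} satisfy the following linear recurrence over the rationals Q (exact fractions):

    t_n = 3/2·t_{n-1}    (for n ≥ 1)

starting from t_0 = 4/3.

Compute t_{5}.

81/8

t_1 = 3/2·4/3 = 2
t_2 = 3/2·2 = 3
t_3 = 3/2·3 = 9/2
t_4 = 3/2·9/2 = 27/4
t_5 = 3/2·27/4 = 81/8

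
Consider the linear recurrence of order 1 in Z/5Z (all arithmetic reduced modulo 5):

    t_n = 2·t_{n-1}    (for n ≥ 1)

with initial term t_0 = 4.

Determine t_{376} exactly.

t_1 = 2·4 = 3
t_2 = 2·3 = 1
t_3 = 2·1 = 2
t_4 = 2·2 = 4
(t_4) = (4) = (t_0), so the sequence has period 4.
376 ≡ 0 (mod 4), hence t_376 = t_0 = 4.

4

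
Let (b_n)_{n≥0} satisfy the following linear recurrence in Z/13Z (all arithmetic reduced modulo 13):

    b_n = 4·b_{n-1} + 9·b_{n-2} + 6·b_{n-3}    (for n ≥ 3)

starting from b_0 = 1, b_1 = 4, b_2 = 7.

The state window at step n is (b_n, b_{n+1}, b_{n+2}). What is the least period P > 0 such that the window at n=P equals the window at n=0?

156

n=0: window = (1, 4, 7)
n=1: window = (4, 7, 5)
n=2: window = (7, 5, 3)
n=3: window = (5, 3, 8)
n=4: window = (3, 8, 11)
n=5: window = (8, 11, 4)
n=6: window = (11, 4, 7)
n=7: window = (4, 7, 0)
n=8: window = (7, 0, 9)
n=9: window = (0, 9, 0)
n=10: window = (9, 0, 3)
n=11: window = (0, 3, 1)
n=12: window = (3, 1, 5)
n=13: window = (1, 5, 8)
n=14: window = (5, 8, 5)
n=15: window = (8, 5, 5)
n=16: window = (5, 5, 9)
n=17: window = (5, 9, 7)
n=18: window = (9, 7, 9)
n=19: window = (7, 9, 10)
n=20: window = (9, 10, 7)
n=21: window = (10, 7, 3)
n=22: window = (7, 3, 5)
n=23: window = (3, 5, 11)
n=24: window = (5, 11, 3)
n=25: window = (11, 3, 11)
n=26: window = (3, 11, 7)
n=27: window = (11, 7, 2)
n=28: window = (7, 2, 7)
n=29: window = (2, 7, 10)
n=30: window = (7, 10, 11)
n=31: window = (10, 11, 7)
n=32: window = (11, 7, 5)
n=33: window = (7, 5, 6)
n=34: window = (5, 6, 7)
n=35: window = (6, 7, 8)
n=36: window = (7, 8, 1)
n=37: window = (8, 1, 1)
n=38: window = (1, 1, 9)
n=39: window = (1, 9, 12)
n=40: window = (9, 12, 5)
…
n=154: window = (11, 10, 1)
n=155: window = (10, 1, 4)
n=156: window = (1, 4, 7)
window at n=156 equals window at n=0 → period = 156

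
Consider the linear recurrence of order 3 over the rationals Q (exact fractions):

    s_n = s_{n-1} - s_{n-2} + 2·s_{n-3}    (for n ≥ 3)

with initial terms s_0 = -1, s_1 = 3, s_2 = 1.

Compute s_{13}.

s_3 = 1·1 + -1·3 + 2·-1 = -4
s_4 = 1·-4 + -1·1 + 2·3 = 1
s_5 = 1·1 + -1·-4 + 2·1 = 7
s_6 = 1·7 + -1·1 + 2·-4 = -2
s_7 = 1·-2 + -1·7 + 2·1 = -7
s_8 = 1·-7 + -1·-2 + 2·7 = 9
s_9 = 1·9 + -1·-7 + 2·-2 = 12
s_10 = 1·12 + -1·9 + 2·-7 = -11
s_11 = 1·-11 + -1·12 + 2·9 = -5
s_12 = 1·-5 + -1·-11 + 2·12 = 30
s_13 = 1·30 + -1·-5 + 2·-11 = 13

13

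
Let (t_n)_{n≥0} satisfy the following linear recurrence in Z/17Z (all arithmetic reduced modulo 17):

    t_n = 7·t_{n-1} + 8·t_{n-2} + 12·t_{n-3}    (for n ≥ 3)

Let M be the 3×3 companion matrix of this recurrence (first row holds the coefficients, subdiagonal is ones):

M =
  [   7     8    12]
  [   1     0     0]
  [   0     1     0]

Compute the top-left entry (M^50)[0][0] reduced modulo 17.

(M^50)[0][0] is the top entry after applying M 50 times to the unit state (1, 0, 0). Equivalently it is h_{52} for the auxiliary sequence (h_n) obeying the same recurrence with h_2 = 1 and h_i = 0 for 0 ≤ i < 2:
h_3 = 7·1 + 8·0 + 12·0 = 7
h_4 = 7·7 + 8·1 + 12·0 = 6
h_5 = 7·6 + 8·7 + 12·1 = 8
h_6 = 7·8 + 8·6 + 12·7 = 1
h_7 = 7·1 + 8·8 + 12·6 = 7
h_8 = 7·7 + 8·1 + 12·8 = 0
h_9 = 7·0 + 8·7 + 12·1 = 0
h_10 = 7·0 + 8·0 + 12·7 = 16
h_11 = 7·16 + 8·0 + 12·0 = 10
h_12 = 7·10 + 8·16 + 12·0 = 11
h_13 = 7·11 + 8·10 + 12·16 = 9
h_14 = 7·9 + 8·11 + 12·10 = 16
h_15 = 7·16 + 8·9 + 12·11 = 10
h_16 = 7·10 + 8·16 + 12·9 = 0
h_17 = 7·0 + 8·10 + 12·16 = 0
h_18 = 7·0 + 8·0 + 12·10 = 1
(h_16, h_17, h_18) = (0, 0, 1) = (h_0, h_1, h_2), so the sequence has period 16.
52 ≡ 4 (mod 16), hence h_52 = h_4 = 6.

6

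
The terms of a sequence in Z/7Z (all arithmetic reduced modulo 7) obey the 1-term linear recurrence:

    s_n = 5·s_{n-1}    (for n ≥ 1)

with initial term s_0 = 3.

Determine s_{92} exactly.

s_1 = 5·3 = 1
s_2 = 5·1 = 5
s_3 = 5·5 = 4
s_4 = 5·4 = 6
s_5 = 5·6 = 2
s_6 = 5·2 = 3
(s_6) = (3) = (s_0), so the sequence has period 6.
92 ≡ 2 (mod 6), hence s_92 = s_2 = 5.

5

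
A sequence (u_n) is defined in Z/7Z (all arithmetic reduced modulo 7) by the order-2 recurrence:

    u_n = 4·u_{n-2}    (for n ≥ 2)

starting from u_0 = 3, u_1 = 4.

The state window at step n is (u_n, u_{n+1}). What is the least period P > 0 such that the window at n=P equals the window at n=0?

6

n=0: window = (3, 4)
n=1: window = (4, 5)
n=2: window = (5, 2)
n=3: window = (2, 6)
n=4: window = (6, 1)
n=5: window = (1, 3)
n=6: window = (3, 4)
window at n=6 equals window at n=0 → period = 6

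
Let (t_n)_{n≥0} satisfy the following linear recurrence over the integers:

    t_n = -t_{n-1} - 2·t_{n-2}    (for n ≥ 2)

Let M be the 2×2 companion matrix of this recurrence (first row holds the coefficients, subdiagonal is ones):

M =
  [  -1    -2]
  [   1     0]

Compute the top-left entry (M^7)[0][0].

3

(M^7)[0][0] is the top entry after applying M 7 times to the unit state (1, 0). Equivalently it is h_{8} for the auxiliary sequence (h_n) obeying the same recurrence with h_1 = 1 and h_i = 0 for 0 ≤ i < 1:
h_2 = -1·1 + -2·0 = -1
h_3 = -1·-1 + -2·1 = -1
h_4 = -1·-1 + -2·-1 = 3
h_5 = -1·3 + -2·-1 = -1
h_6 = -1·-1 + -2·3 = -5
h_7 = -1·-5 + -2·-1 = 7
h_8 = -1·7 + -2·-5 = 3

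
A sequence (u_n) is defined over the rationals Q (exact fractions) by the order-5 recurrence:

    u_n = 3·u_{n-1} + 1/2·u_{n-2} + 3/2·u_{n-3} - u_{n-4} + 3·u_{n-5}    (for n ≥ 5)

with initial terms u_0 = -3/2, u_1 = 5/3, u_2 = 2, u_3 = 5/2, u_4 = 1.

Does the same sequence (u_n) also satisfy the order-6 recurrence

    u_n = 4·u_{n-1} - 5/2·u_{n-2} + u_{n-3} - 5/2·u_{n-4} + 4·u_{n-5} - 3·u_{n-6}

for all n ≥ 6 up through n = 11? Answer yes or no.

yes

Terms u_0..u_11: -3/2, 5/3, 2, 5/2, 1, 13/12, 21/2, 889/24, 249/2, 6555/16, 10717/8, 422873/96
n=6: candidate gives 21/2, actual u_6 = 21/2 ✓
n=7: candidate gives 889/24, actual u_7 = 889/24 ✓
n=8: candidate gives 249/2, actual u_8 = 249/2 ✓
n=9: candidate gives 6555/16, actual u_9 = 6555/16 ✓
n=10: candidate gives 10717/8, actual u_10 = 10717/8 ✓
n=11: candidate gives 422873/96, actual u_11 = 422873/96 ✓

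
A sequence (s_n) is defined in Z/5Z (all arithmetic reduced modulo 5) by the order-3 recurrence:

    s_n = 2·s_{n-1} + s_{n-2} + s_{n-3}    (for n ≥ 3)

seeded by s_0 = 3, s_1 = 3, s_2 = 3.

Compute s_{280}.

1

s_3 = 2·3 + 1·3 + 1·3 = 2
s_4 = 2·2 + 1·3 + 1·3 = 0
s_5 = 2·0 + 1·2 + 1·3 = 0
s_6 = 2·0 + 1·0 + 1·2 = 2
s_7 = 2·2 + 1·0 + 1·0 = 4
s_8 = 2·4 + 1·2 + 1·0 = 0
s_9 = 2·0 + 1·4 + 1·2 = 1
s_10 = 2·1 + 1·0 + 1·4 = 1
s_11 = 2·1 + 1·1 + 1·0 = 3
s_12 = 2·3 + 1·1 + 1·1 = 3
s_13 = 2·3 + 1·3 + 1·1 = 0
s_14 = 2·0 + 1·3 + 1·3 = 1
s_15 = 2·1 + 1·0 + 1·3 = 0
s_16 = 2·0 + 1·1 + 1·0 = 1
s_17 = 2·1 + 1·0 + 1·1 = 3
s_18 = 2·3 + 1·1 + 1·0 = 2
s_19 = 2·2 + 1·3 + 1·1 = 3
s_20 = 2·3 + 1·2 + 1·3 = 1
s_21 = 2·1 + 1·3 + 1·2 = 2
s_22 = 2·2 + 1·1 + 1·3 = 3
s_23 = 2·3 + 1·2 + 1·1 = 4
s_24 = 2·4 + 1·3 + 1·2 = 3
s_25 = 2·3 + 1·4 + 1·3 = 3
s_26 = 2·3 + 1·3 + 1·4 = 3
(s_24, s_25, s_26) = (3, 3, 3) = (s_0, s_1, s_2), so the sequence has period 24.
280 ≡ 16 (mod 24), hence s_280 = s_16 = 1.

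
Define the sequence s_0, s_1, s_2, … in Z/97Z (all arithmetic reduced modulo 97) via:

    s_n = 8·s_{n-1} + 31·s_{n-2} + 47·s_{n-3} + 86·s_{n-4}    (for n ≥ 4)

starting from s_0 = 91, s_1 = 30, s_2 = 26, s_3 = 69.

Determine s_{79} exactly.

s_4 = 8·69 + 31·26 + 47·30 + 86·91 = 21
s_5 = 8·21 + 31·69 + 47·26 + 86·30 = 95
s_6 = 8·95 + 31·21 + 47·69 + 86·26 = 3
s_7 = 8·3 + 31·95 + 47·21 + 86·69 = 93
s_8 = 8·93 + 31·3 + 47·95 + 86·21 = 27
s_9 = 8·27 + 31·93 + 47·3 + 86·95 = 61
s_10 = 8·61 + 31·27 + 47·93 + 86·3 = 37
s_11 = 8·37 + 31·61 + 47·27 + 86·93 = 8
s_12 = 8·8 + 31·37 + 47·61 + 86·27 = 95
s_13 = 8·95 + 31·8 + 47·37 + 86·61 = 39
s_14 = 8·39 + 31·95 + 47·8 + 86·37 = 25
s_15 = 8·25 + 31·39 + 47·95 + 86·8 = 63
s_16 = 8·63 + 31·25 + 47·39 + 86·95 = 30
s_17 = 8·30 + 31·63 + 47·25 + 86·39 = 29
s_18 = 8·29 + 31·30 + 47·63 + 86·25 = 65
s_19 = 8·65 + 31·29 + 47·30 + 86·63 = 2
s_20 = 8·2 + 31·65 + 47·29 + 86·30 = 57
s_21 = 8·57 + 31·2 + 47·65 + 86·29 = 53
s_22 = 8·53 + 31·57 + 47·2 + 86·65 = 18
s_23 = 8·18 + 31·53 + 47·57 + 86·2 = 79
s_24 = 8·79 + 31·18 + 47·53 + 86·57 = 47
s_25 = 8·47 + 31·79 + 47·18 + 86·53 = 81
s_26 = 8·81 + 31·47 + 47·79 + 86·18 = 91
s_27 = 8·91 + 31·81 + 47·47 + 86·79 = 20
s_28 = 8·20 + 31·91 + 47·81 + 86·47 = 63
s_29 = 8·63 + 31·20 + 47·91 + 86·81 = 48
s_30 = 8·48 + 31·63 + 47·20 + 86·91 = 45
s_31 = 8·45 + 31·48 + 47·63 + 86·20 = 30
s_32 = 8·30 + 31·45 + 47·48 + 86·63 = 94
s_33 = 8·94 + 31·30 + 47·45 + 86·48 = 68
s_34 = 8·68 + 31·94 + 47·30 + 86·45 = 8
s_35 = 8·8 + 31·68 + 47·94 + 86·30 = 52
s_36 = 8·52 + 31·8 + 47·68 + 86·94 = 13
s_37 = 8·13 + 31·52 + 47·8 + 86·68 = 83
s_38 = 8·83 + 31·13 + 47·52 + 86·8 = 28
s_39 = 8·28 + 31·83 + 47·13 + 86·52 = 23
s_40 = 8·23 + 31·28 + 47·83 + 86·13 = 57
s_41 = 8·57 + 31·23 + 47·28 + 86·83 = 20
s_42 = 8·20 + 31·57 + 47·23 + 86·28 = 81
s_43 = 8·81 + 31·20 + 47·57 + 86·23 = 8
s_44 = 8·8 + 31·81 + 47·20 + 86·57 = 75
s_45 = 8·75 + 31·8 + 47·81 + 86·20 = 70
s_46 = 8·70 + 31·75 + 47·8 + 86·81 = 42
s_47 = 8·42 + 31·70 + 47·75 + 86·8 = 26
s_48 = 8·26 + 31·42 + 47·70 + 86·75 = 95
s_49 = 8·95 + 31·26 + 47·42 + 86·70 = 54
s_50 = 8·54 + 31·95 + 47·26 + 86·42 = 63
s_51 = 8·63 + 31·54 + 47·95 + 86·26 = 52
s_52 = 8·52 + 31·63 + 47·54 + 86·95 = 79
s_53 = 8·79 + 31·52 + 47·63 + 86·54 = 52
s_54 = 8·52 + 31·79 + 47·52 + 86·63 = 57
s_55 = 8·57 + 31·52 + 47·79 + 86·52 = 68
s_56 = 8·68 + 31·57 + 47·52 + 86·79 = 6
s_57 = 8·6 + 31·68 + 47·57 + 86·52 = 92
s_58 = 8·92 + 31·6 + 47·68 + 86·57 = 96
s_59 = 8·96 + 31·92 + 47·6 + 86·68 = 50
s_60 = 8·50 + 31·96 + 47·92 + 86·6 = 68
s_61 = 8·68 + 31·50 + 47·96 + 86·92 = 65
s_62 = 8·65 + 31·68 + 47·50 + 86·96 = 42
s_63 = 8·42 + 31·65 + 47·68 + 86·50 = 50
s_64 = 8·50 + 31·42 + 47·65 + 86·68 = 32
s_65 = 8·32 + 31·50 + 47·42 + 86·65 = 58
s_66 = 8·58 + 31·32 + 47·50 + 86·42 = 46
s_67 = 8·46 + 31·58 + 47·32 + 86·50 = 16
s_68 = 8·16 + 31·46 + 47·58 + 86·32 = 48
s_69 = 8·48 + 31·16 + 47·46 + 86·58 = 76
s_70 = 8·76 + 31·48 + 47·16 + 86·46 = 14
s_71 = 8·14 + 31·76 + 47·48 + 86·16 = 86
s_72 = 8·86 + 31·14 + 47·76 + 86·48 = 92
s_73 = 8·92 + 31·86 + 47·14 + 86·76 = 23
s_74 = 8·23 + 31·92 + 47·86 + 86·14 = 37
s_75 = 8·37 + 31·23 + 47·92 + 86·86 = 22
s_76 = 8·22 + 31·37 + 47·23 + 86·92 = 34
s_77 = 8·34 + 31·22 + 47·37 + 86·23 = 15
s_78 = 8·15 + 31·34 + 47·22 + 86·37 = 55
s_79 = 8·55 + 31·15 + 47·34 + 86·22 = 30

30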